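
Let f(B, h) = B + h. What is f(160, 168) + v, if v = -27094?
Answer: -26766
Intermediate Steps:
f(160, 168) + v = (160 + 168) - 27094 = 328 - 27094 = -26766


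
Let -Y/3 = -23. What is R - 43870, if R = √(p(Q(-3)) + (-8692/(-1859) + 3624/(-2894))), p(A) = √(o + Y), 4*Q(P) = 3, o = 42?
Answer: -43870 + √(146576724272 + 42816300241*√111)/206921 ≈ -43866.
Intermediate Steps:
Y = 69 (Y = -3*(-23) = 69)
Q(P) = ¾ (Q(P) = (¼)*3 = ¾)
p(A) = √111 (p(A) = √(42 + 69) = √111)
R = √(9208816/2689973 + √111) (R = √(√111 + (-8692/(-1859) + 3624/(-2894))) = √(√111 + (-8692*(-1/1859) + 3624*(-1/2894))) = √(√111 + (8692/1859 - 1812/1447)) = √(√111 + 9208816/2689973) = √(9208816/2689973 + √111) ≈ 3.7362)
R - 43870 = √(146576724272 + 42816300241*√111)/206921 - 43870 = -43870 + √(146576724272 + 42816300241*√111)/206921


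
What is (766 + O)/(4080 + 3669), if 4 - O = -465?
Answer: 1235/7749 ≈ 0.15938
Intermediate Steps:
O = 469 (O = 4 - 1*(-465) = 4 + 465 = 469)
(766 + O)/(4080 + 3669) = (766 + 469)/(4080 + 3669) = 1235/7749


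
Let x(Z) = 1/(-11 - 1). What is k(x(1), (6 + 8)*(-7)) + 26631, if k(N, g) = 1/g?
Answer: 2609837/98 ≈ 26631.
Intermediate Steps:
x(Z) = -1/12 (x(Z) = 1/(-12) = -1/12)
k(x(1), (6 + 8)*(-7)) + 26631 = 1/((6 + 8)*(-7)) + 26631 = 1/(14*(-7)) + 26631 = 1/(-98) + 26631 = -1/98 + 26631 = 2609837/98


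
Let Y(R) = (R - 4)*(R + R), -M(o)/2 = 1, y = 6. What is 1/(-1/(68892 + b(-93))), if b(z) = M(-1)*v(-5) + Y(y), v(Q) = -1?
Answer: -68918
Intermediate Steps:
M(o) = -2 (M(o) = -2*1 = -2)
Y(R) = 2*R*(-4 + R) (Y(R) = (-4 + R)*(2*R) = 2*R*(-4 + R))
b(z) = 26 (b(z) = -2*(-1) + 2*6*(-4 + 6) = 2 + 2*6*2 = 2 + 24 = 26)
1/(-1/(68892 + b(-93))) = 1/(-1/(68892 + 26)) = 1/(-1/68918) = -68918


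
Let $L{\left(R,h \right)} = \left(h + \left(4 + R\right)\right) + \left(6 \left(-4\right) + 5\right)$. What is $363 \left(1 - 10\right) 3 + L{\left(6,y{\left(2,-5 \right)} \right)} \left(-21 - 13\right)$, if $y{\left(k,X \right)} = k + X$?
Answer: $-9393$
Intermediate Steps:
$y{\left(k,X \right)} = X + k$
$L{\left(R,h \right)} = -15 + R + h$ ($L{\left(R,h \right)} = \left(4 + R + h\right) + \left(-24 + 5\right) = \left(4 + R + h\right) - 19 = -15 + R + h$)
$363 \left(1 - 10\right) 3 + L{\left(6,y{\left(2,-5 \right)} \right)} \left(-21 - 13\right) = 363 \left(1 - 10\right) 3 + \left(-15 + 6 + \left(-5 + 2\right)\right) \left(-21 - 13\right) = 363 \left(\left(-9\right) 3\right) + \left(-15 + 6 - 3\right) \left(-21 - 13\right) = 363 \left(-27\right) - -408 = -9801 + 408 = -9393$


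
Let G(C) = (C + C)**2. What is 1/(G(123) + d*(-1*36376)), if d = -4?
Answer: 1/206020 ≈ 4.8539e-6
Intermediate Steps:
G(C) = 4*C**2 (G(C) = (2*C)**2 = 4*C**2)
1/(G(123) + d*(-1*36376)) = 1/(4*123**2 - (-4)*36376) = 1/(4*15129 - 4*(-36376)) = 1/(60516 + 145504) = 1/206020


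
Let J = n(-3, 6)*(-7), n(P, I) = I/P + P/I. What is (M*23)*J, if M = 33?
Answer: 26565/2 ≈ 13283.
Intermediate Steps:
J = 35/2 (J = (6/(-3) - 3/6)*(-7) = (6*(-⅓) - 3*⅙)*(-7) = (-2 - ½)*(-7) = -5/2*(-7) = 35/2 ≈ 17.500)
(M*23)*J = (33*23)*(35/2) = 759*(35/2) = 26565/2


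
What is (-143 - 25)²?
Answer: 28224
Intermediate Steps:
(-143 - 25)² = (-168)² = 28224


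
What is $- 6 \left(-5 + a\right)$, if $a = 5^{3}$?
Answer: $-720$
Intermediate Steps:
$a = 125$
$- 6 \left(-5 + a\right) = - 6 \left(-5 + 125\right) = \left(-6\right) 120 = -720$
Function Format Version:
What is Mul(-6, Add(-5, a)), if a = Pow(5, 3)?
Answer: -720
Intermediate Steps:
a = 125
Mul(-6, Add(-5, a)) = Mul(-6, Add(-5, 125)) = Mul(-6, 120) = -720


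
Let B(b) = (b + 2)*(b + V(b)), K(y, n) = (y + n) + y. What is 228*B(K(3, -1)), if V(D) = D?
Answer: 15960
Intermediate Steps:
K(y, n) = n + 2*y (K(y, n) = (n + y) + y = n + 2*y)
B(b) = 2*b*(2 + b) (B(b) = (b + 2)*(b + b) = (2 + b)*(2*b) = 2*b*(2 + b))
228*B(K(3, -1)) = 228*(2*(-1 + 2*3)*(2 + (-1 + 2*3))) = 228*(2*(-1 + 6)*(2 + (-1 + 6))) = 228*(2*5*(2 + 5)) = 228*(2*5*7) = 228*70 = 15960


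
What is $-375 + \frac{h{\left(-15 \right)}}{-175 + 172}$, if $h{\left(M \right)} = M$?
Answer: $-370$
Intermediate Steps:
$-375 + \frac{h{\left(-15 \right)}}{-175 + 172} = -375 + \frac{1}{-175 + 172} \left(-15\right) = -375 + \frac{1}{-3} \left(-15\right) = -375 - -5 = -375 + 5 = -370$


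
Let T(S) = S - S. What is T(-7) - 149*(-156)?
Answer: 23244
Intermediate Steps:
T(S) = 0
T(-7) - 149*(-156) = 0 - 149*(-156) = 0 + 23244 = 23244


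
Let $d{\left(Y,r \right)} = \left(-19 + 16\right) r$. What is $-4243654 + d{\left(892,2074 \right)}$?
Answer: $-4249876$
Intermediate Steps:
$d{\left(Y,r \right)} = - 3 r$
$-4243654 + d{\left(892,2074 \right)} = -4243654 - 6222 = -4249876$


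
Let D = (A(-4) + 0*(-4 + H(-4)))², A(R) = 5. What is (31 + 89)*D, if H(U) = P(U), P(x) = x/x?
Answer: 3000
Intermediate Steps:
P(x) = 1
H(U) = 1
D = 25 (D = (5 + 0*(-4 + 1))² = (5 + 0*(-3))² = (5 + 0)² = 5² = 25)
(31 + 89)*D = (31 + 89)*25 = 120*25 = 3000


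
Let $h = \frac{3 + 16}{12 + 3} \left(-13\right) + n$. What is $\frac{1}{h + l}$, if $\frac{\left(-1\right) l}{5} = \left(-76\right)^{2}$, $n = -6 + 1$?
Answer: $- \frac{15}{433522} \approx -3.46 \cdot 10^{-5}$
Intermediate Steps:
$n = -5$
$h = - \frac{322}{15}$ ($h = \frac{3 + 16}{12 + 3} \left(-13\right) - 5 = \frac{19}{15} \left(-13\right) - 5 = - \frac{247}{15} - 5 = - \frac{322}{15} \approx -21.467$)
$l = -28880$ ($l = - 5 \left(-76\right)^{2} = \left(-5\right) 5776 = -28880$)
$\frac{1}{h + l} = \frac{1}{- \frac{322}{15} - 28880} = \frac{1}{- \frac{433522}{15}} = - \frac{15}{433522}$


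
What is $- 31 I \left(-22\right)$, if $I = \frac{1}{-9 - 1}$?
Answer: $- \frac{341}{5} \approx -68.2$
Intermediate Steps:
$I = - \frac{1}{10}$ ($I = \frac{1}{-10} = - \frac{1}{10} \approx -0.1$)
$- 31 I \left(-22\right) = \left(-31\right) \left(- \frac{1}{10}\right) \left(-22\right) = \frac{31}{10} \left(-22\right) = - \frac{341}{5}$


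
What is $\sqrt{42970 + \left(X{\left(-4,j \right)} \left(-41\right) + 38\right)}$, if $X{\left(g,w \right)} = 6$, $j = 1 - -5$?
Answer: $\sqrt{42762} \approx 206.79$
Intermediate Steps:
$j = 6$ ($j = 1 + 5 = 6$)
$\sqrt{42970 + \left(X{\left(-4,j \right)} \left(-41\right) + 38\right)} = \sqrt{42970 + \left(6 \left(-41\right) + 38\right)} = \sqrt{42970 + \left(-246 + 38\right)} = \sqrt{42970 - 208} = \sqrt{42762}$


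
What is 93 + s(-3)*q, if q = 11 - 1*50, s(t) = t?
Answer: 210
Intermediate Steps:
q = -39 (q = 11 - 50 = -39)
93 + s(-3)*q = 93 - 3*(-39) = 93 + 117 = 210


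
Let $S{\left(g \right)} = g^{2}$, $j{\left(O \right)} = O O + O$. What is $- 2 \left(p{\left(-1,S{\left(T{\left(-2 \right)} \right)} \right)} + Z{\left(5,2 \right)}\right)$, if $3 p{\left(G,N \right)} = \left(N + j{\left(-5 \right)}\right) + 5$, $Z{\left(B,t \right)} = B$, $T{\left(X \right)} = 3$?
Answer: $- \frac{98}{3} \approx -32.667$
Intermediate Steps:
$j{\left(O \right)} = O + O^{2}$ ($j{\left(O \right)} = O^{2} + O = O + O^{2}$)
$p{\left(G,N \right)} = \frac{25}{3} + \frac{N}{3}$ ($p{\left(G,N \right)} = \frac{\left(N - 5 \left(1 - 5\right)\right) + 5}{3} = \frac{\left(N - -20\right) + 5}{3} = \frac{\left(N + 20\right) + 5}{3} = \frac{\left(20 + N\right) + 5}{3} = \frac{25 + N}{3} = \frac{25}{3} + \frac{N}{3}$)
$- 2 \left(p{\left(-1,S{\left(T{\left(-2 \right)} \right)} \right)} + Z{\left(5,2 \right)}\right) = - 2 \left(\left(\frac{25}{3} + \frac{3^{2}}{3}\right) + 5\right) = - 2 \left(\left(\frac{25}{3} + \frac{1}{3} \cdot 9\right) + 5\right) = - 2 \left(\left(\frac{25}{3} + 3\right) + 5\right) = - 2 \left(\frac{34}{3} + 5\right) = \left(-2\right) \frac{49}{3} = - \frac{98}{3}$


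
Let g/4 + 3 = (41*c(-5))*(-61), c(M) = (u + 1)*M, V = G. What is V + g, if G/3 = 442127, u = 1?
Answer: 1426409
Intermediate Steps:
G = 1326381 (G = 3*442127 = 1326381)
V = 1326381
c(M) = 2*M (c(M) = (1 + 1)*M = 2*M)
g = 100028 (g = -12 + 4*((41*(2*(-5)))*(-61)) = -12 + 4*((41*(-10))*(-61)) = -12 + 4*(-410*(-61)) = -12 + 4*25010 = -12 + 100040 = 100028)
V + g = 1326381 + 100028 = 1426409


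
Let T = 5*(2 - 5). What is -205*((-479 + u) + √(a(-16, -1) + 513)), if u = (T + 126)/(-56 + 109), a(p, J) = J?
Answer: 5181580/53 - 3280*√2 ≈ 93127.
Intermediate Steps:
T = -15 (T = 5*(-3) = -15)
u = 111/53 (u = (-15 + 126)/(-56 + 109) = 111/53 ≈ 2.0943)
-205*((-479 + u) + √(a(-16, -1) + 513)) = -205*((-479 + 111/53) + √(-1 + 513)) = -205*(-25276/53 + √512) = -205*(-25276/53 + 16*√2) = 5181580/53 - 3280*√2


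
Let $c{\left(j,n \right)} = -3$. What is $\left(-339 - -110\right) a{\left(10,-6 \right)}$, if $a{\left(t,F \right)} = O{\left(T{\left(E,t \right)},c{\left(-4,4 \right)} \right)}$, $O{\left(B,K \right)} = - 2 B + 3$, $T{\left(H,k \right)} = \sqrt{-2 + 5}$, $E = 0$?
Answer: $-687 + 458 \sqrt{3} \approx 106.28$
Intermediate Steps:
$T{\left(H,k \right)} = \sqrt{3}$
$O{\left(B,K \right)} = 3 - 2 B$
$a{\left(t,F \right)} = 3 - 2 \sqrt{3}$
$\left(-339 - -110\right) a{\left(10,-6 \right)} = \left(-339 - -110\right) \left(3 - 2 \sqrt{3}\right) = \left(-339 + 110\right) \left(3 - 2 \sqrt{3}\right) = - 229 \left(3 - 2 \sqrt{3}\right) = -687 + 458 \sqrt{3}$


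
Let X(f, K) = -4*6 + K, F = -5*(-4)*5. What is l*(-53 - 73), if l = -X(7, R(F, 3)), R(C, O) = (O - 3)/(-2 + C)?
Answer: -3024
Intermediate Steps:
F = 100 (F = 20*5 = 100)
R(C, O) = (-3 + O)/(-2 + C)
X(f, K) = -24 + K
l = 24 (l = -(-24 + (-3 + 3)/(-2 + 100)) = -(-24 + 0/98) = -(-24 + (1/98)*0) = -(-24 + 0) = -1*(-24) = 24)
l*(-53 - 73) = 24*(-53 - 73) = 24*(-126) = -3024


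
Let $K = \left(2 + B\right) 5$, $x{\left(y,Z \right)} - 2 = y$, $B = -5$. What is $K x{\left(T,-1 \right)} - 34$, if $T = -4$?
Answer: $-4$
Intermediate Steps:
$x{\left(y,Z \right)} = 2 + y$
$K = -15$ ($K = \left(2 - 5\right) 5 = \left(-3\right) 5 = -15$)
$K x{\left(T,-1 \right)} - 34 = - 15 \left(2 - 4\right) - 34 = \left(-15\right) \left(-2\right) - 34 = 30 - 34 = -4$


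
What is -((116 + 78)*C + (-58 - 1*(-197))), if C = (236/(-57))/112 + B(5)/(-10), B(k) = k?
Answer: -27793/798 ≈ -34.828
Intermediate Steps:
C = -857/1596 (C = (236/(-57))/112 + 5/(-10) = (236*(-1/57))*(1/112) + 5*(-⅒) = -236/57*1/112 - ½ = -59/1596 - ½ = -857/1596 ≈ -0.53697)
-((116 + 78)*C + (-58 - 1*(-197))) = -((116 + 78)*(-857/1596) + (-58 - 1*(-197))) = -(194*(-857/1596) + (-58 + 197)) = -(-83129/798 + 139) = -1*27793/798 = -27793/798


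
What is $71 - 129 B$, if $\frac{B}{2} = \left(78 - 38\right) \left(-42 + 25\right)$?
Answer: $175511$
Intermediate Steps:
$B = -1360$ ($B = 2 \left(78 - 38\right) \left(-42 + 25\right) = 2 \cdot 40 \left(-17\right) = 2 \left(-680\right) = -1360$)
$71 - 129 B = 71 - -175440 = 71 + 175440 = 175511$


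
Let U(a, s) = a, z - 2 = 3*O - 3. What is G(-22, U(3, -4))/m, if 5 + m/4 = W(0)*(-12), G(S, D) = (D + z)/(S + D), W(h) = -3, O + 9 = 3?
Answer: 4/589 ≈ 0.0067912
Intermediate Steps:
O = -6 (O = -9 + 3 = -6)
z = -19 (z = 2 + (3*(-6) - 3) = 2 + (-18 - 3) = 2 - 21 = -19)
G(S, D) = (-19 + D)/(D + S) (G(S, D) = (D - 19)/(S + D) = (-19 + D)/(D + S))
m = 124 (m = -20 + 4*(-3*(-12)) = -20 + 4*36 = -20 + 144 = 124)
G(-22, U(3, -4))/m = ((-19 + 3)/(3 - 22))/124 = (-16/(-19))*(1/124) = -1/19*(-16)*(1/124) = (16/19)*(1/124) = 4/589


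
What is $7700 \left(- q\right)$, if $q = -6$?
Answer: $46200$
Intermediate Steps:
$7700 \left(- q\right) = 7700 \left(\left(-1\right) \left(-6\right)\right) = 7700 \cdot 6 = 46200$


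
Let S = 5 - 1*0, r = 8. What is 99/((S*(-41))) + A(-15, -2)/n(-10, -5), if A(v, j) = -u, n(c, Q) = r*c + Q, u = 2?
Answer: -1601/3485 ≈ -0.45940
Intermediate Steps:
S = 5 (S = 5 + 0 = 5)
n(c, Q) = Q + 8*c (n(c, Q) = 8*c + Q = Q + 8*c)
A(v, j) = -2 (A(v, j) = -1*2 = -2)
99/((S*(-41))) + A(-15, -2)/n(-10, -5) = 99/((5*(-41))) - 2/(-5 + 8*(-10)) = 99/(-205) - 2/(-5 - 80) = 99*(-1/205) - 2/(-85) = -99/205 - 2*(-1/85) = -99/205 + 2/85 = -1601/3485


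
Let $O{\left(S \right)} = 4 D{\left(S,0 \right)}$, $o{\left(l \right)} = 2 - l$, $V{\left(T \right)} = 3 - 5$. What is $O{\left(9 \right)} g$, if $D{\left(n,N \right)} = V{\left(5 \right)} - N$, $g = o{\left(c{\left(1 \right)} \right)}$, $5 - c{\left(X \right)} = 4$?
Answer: $-8$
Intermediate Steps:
$V{\left(T \right)} = -2$ ($V{\left(T \right)} = 3 - 5 = -2$)
$c{\left(X \right)} = 1$ ($c{\left(X \right)} = 5 - 4 = 1$)
$g = 1$ ($g = 2 - 1 = 1$)
$D{\left(n,N \right)} = -2 - N$
$O{\left(S \right)} = -8$ ($O{\left(S \right)} = 4 \left(-2 - 0\right) = 4 \left(-2 + 0\right) = 4 \left(-2\right) = -8$)
$O{\left(9 \right)} g = \left(-8\right) 1 = -8$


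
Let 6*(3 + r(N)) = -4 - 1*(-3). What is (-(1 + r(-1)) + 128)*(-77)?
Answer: -60137/6 ≈ -10023.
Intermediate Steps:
r(N) = -19/6 (r(N) = -3 + (-4 - 1*(-3))/6 = -3 + (-4 + 3)/6 = -3 + (⅙)*(-1) = -3 - ⅙ = -19/6)
(-(1 + r(-1)) + 128)*(-77) = (-(1 - 19/6) + 128)*(-77) = (-1*(-13/6) + 128)*(-77) = (13/6 + 128)*(-77) = (781/6)*(-77) = -60137/6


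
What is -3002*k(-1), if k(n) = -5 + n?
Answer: 18012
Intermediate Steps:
-3002*k(-1) = -3002*(-5 - 1) = -3002*(-6) = 18012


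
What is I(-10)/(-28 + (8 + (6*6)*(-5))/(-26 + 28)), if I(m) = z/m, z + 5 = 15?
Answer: 1/114 ≈ 0.0087719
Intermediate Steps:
z = 10 (z = -5 + 15 = 10)
I(m) = 10/m
I(-10)/(-28 + (8 + (6*6)*(-5))/(-26 + 28)) = (10/(-10))/(-28 + (8 + (6*6)*(-5))/(-26 + 28)) = (10*(-⅒))/(-28 + (8 + 36*(-5))/2) = -1/(-28 + (8 - 180)*(½)) = -1/(-28 - 172*½) = -1/(-28 - 86) = -1/(-114) = -1/114*(-1) = 1/114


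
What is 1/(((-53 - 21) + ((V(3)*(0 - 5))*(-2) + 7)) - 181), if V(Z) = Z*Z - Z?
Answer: -1/188 ≈ -0.0053191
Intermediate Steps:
V(Z) = Z² - Z
1/(((-53 - 21) + ((V(3)*(0 - 5))*(-2) + 7)) - 181) = 1/(((-53 - 21) + (((3*(-1 + 3))*(0 - 5))*(-2) + 7)) - 181) = 1/((-74 + (((3*2)*(-5))*(-2) + 7)) - 181) = 1/((-74 + ((6*(-5))*(-2) + 7)) - 181) = 1/((-74 + (-30*(-2) + 7)) - 181) = 1/((-74 + (60 + 7)) - 181) = 1/((-74 + 67) - 181) = 1/(-7 - 181) = 1/(-188) = -1/188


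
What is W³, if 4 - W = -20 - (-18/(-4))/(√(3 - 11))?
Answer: 54567/4 - 496935*I*√2/256 ≈ 13642.0 - 2745.2*I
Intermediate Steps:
W = 24 - 9*I*√2/8 (W = 4 - (-20 - (-18/(-4))/(√(3 - 11))) = 4 - (-20 - (-18*(-¼))/(√(-8))) = 4 - (-20 - 9/(2*(2*I*√2))) = 4 - (-20 - 9*(-I*√2/4)/2) = 4 - (-20 - (-9)*I*√2/8) = 4 - (-20 + 9*I*√2/8) = 4 + (20 - 9*I*√2/8) = 24 - 9*I*√2/8 ≈ 24.0 - 1.591*I)
W³ = (24 - 9*I*√2/8)³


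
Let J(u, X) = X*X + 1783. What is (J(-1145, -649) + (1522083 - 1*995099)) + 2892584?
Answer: 3842552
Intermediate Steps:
J(u, X) = 1783 + X**2 (J(u, X) = X**2 + 1783 = 1783 + X**2)
(J(-1145, -649) + (1522083 - 1*995099)) + 2892584 = ((1783 + (-649)**2) + (1522083 - 1*995099)) + 2892584 = ((1783 + 421201) + (1522083 - 995099)) + 2892584 = (422984 + 526984) + 2892584 = 949968 + 2892584 = 3842552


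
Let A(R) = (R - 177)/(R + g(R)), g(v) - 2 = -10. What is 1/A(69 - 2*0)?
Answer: -61/108 ≈ -0.56481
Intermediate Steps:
g(v) = -8 (g(v) = 2 - 10 = -8)
A(R) = (-177 + R)/(-8 + R) (A(R) = (R - 177)/(R - 8) = (-177 + R)/(-8 + R))
1/A(69 - 2*0) = 1/((-177 + (69 - 2*0))/(-8 + (69 - 2*0))) = 1/((-177 + (69 + 0))/(-8 + (69 + 0))) = 1/((-177 + 69)/(-8 + 69)) = 1/(-108/61) = -61/108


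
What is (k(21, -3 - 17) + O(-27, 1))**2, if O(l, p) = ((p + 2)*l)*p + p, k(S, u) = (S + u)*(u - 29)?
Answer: 16641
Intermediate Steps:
k(S, u) = (-29 + u)*(S + u) (k(S, u) = (S + u)*(-29 + u) = (-29 + u)*(S + u))
O(l, p) = p + l*p*(2 + p) (O(l, p) = ((2 + p)*l)*p + p = (l*(2 + p))*p + p = l*p*(2 + p) + p = p + l*p*(2 + p))
(k(21, -3 - 17) + O(-27, 1))**2 = (((-3 - 17)**2 - 29*21 - 29*(-3 - 17) + 21*(-3 - 17)) + 1*(1 + 2*(-27) - 27*1))**2 = (((-20)**2 - 609 - 29*(-20) + 21*(-20)) + 1*(1 - 54 - 27))**2 = ((400 - 609 + 580 - 420) + 1*(-80))**2 = (-49 - 80)**2 = (-129)**2 = 16641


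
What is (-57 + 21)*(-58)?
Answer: 2088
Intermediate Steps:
(-57 + 21)*(-58) = -36*(-58) = 2088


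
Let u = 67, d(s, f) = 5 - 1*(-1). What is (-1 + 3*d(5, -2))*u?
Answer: 1139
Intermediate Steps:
d(s, f) = 6 (d(s, f) = 5 + 1 = 6)
(-1 + 3*d(5, -2))*u = (-1 + 3*6)*67 = (-1 + 18)*67 = 17*67 = 1139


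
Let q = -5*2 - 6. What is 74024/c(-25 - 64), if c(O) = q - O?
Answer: 74024/73 ≈ 1014.0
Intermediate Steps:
q = -16 (q = -10 - 6 = -16)
c(O) = -16 - O
74024/c(-25 - 64) = 74024/(-16 - (-25 - 64)) = 74024/(-16 - 1*(-89)) = 74024/(-16 + 89) = 74024/73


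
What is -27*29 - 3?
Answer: -786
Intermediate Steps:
-27*29 - 3 = -783 - 3 = -786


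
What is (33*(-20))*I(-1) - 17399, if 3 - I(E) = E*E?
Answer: -18719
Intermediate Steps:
I(E) = 3 - E² (I(E) = 3 - E*E = 3 - E²)
(33*(-20))*I(-1) - 17399 = (33*(-20))*(3 - 1*(-1)²) - 17399 = -660*(3 - 1*1) - 17399 = -660*(3 - 1) - 17399 = -660*2 - 17399 = -1320 - 17399 = -18719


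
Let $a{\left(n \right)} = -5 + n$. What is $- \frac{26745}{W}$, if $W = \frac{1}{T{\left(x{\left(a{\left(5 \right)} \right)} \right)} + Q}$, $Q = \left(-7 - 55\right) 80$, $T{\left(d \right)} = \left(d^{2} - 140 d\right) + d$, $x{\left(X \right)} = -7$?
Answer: $105321810$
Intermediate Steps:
$T{\left(d \right)} = d^{2} - 139 d$
$Q = -4960$ ($Q = \left(-62\right) 80 = -4960$)
$W = - \frac{1}{3938}$ ($W = \frac{1}{- 7 \left(-139 - 7\right) - 4960} = \frac{1}{\left(-7\right) \left(-146\right) - 4960} = \frac{1}{1022 - 4960} = \frac{1}{-3938} = - \frac{1}{3938} \approx -0.00025394$)
$- \frac{26745}{W} = - \frac{26745}{- \frac{1}{3938}} = \left(-26745\right) \left(-3938\right) = 105321810$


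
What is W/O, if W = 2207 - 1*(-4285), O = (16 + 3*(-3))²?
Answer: 6492/49 ≈ 132.49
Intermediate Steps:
O = 49 (O = (16 - 9)² = 7² = 49)
W = 6492 (W = 2207 + 4285 = 6492)
W/O = 6492/49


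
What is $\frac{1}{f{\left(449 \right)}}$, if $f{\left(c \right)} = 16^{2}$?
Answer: $\frac{1}{256} \approx 0.0039063$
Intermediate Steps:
$f{\left(c \right)} = 256$
$\frac{1}{f{\left(449 \right)}} = \frac{1}{256}$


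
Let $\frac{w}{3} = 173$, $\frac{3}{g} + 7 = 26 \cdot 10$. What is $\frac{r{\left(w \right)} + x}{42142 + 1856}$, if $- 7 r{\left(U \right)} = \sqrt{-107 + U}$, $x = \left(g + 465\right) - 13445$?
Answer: $- \frac{3283937}{11131494} - \frac{\sqrt{103}}{153993} \approx -0.29508$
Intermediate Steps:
$g = \frac{3}{253}$ ($g = \frac{3}{-7 + 26 \cdot 10} = \frac{3}{-7 + 260} = \frac{3}{253} \approx 0.011858$)
$w = 519$ ($w = 3 \cdot 173 = 519$)
$x = - \frac{3283937}{253}$ ($x = \left(\frac{3}{253} + 465\right) - 13445 = \frac{117648}{253} - 13445 = - \frac{3283937}{253} \approx -12980.0$)
$r{\left(U \right)} = - \frac{\sqrt{-107 + U}}{7}$
$\frac{r{\left(w \right)} + x}{42142 + 1856} = \frac{- \frac{\sqrt{-107 + 519}}{7} - \frac{3283937}{253}}{42142 + 1856} = \frac{- \frac{\sqrt{412}}{7} - \frac{3283937}{253}}{43998} = \left(- \frac{2 \sqrt{103}}{7} - \frac{3283937}{253}\right) \frac{1}{43998} = \left(- \frac{3283937}{253} - \frac{2 \sqrt{103}}{7}\right) \frac{1}{43998} = - \frac{3283937}{11131494} - \frac{\sqrt{103}}{153993}$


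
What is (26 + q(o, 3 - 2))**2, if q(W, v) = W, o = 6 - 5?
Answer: 729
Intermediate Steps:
o = 1
(26 + q(o, 3 - 2))**2 = (26 + 1)**2 = 27**2 = 729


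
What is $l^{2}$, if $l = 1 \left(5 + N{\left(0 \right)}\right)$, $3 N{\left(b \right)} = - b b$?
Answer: $25$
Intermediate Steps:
$N{\left(b \right)} = - \frac{b^{2}}{3}$ ($N{\left(b \right)} = \frac{- b b}{3} = \frac{\left(-1\right) b^{2}}{3} = - \frac{b^{2}}{3}$)
$l = 5$ ($l = 1 \left(5 - \frac{0^{2}}{3}\right) = 1 \left(5 - 0\right) = 1 \left(5 + 0\right) = 1 \cdot 5 = 5$)
$l^{2} = 5^{2} = 25$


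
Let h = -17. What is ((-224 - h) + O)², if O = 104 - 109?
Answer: 44944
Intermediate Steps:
O = -5
((-224 - h) + O)² = ((-224 - 1*(-17)) - 5)² = ((-224 + 17) - 5)² = (-207 - 5)² = (-212)² = 44944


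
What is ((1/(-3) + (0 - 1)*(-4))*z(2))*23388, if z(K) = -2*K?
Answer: -343024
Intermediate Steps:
((1/(-3) + (0 - 1)*(-4))*z(2))*23388 = ((1/(-3) + (0 - 1)*(-4))*(-2*2))*23388 = ((-⅓ - 1*(-4))*(-4))*23388 = ((-⅓ + 4)*(-4))*23388 = ((11/3)*(-4))*23388 = -44/3*23388 = -343024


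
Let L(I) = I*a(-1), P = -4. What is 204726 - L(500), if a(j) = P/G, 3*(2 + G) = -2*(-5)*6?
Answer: 1843534/9 ≈ 2.0484e+5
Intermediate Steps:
G = 18 (G = -2 + (-2*(-5)*6)/3 = -2 + (10*6)/3 = -2 + (1/3)*60 = -2 + 20 = 18)
a(j) = -2/9 (a(j) = -4/18 = -4*1/18 = -2/9)
L(I) = -2*I/9 (L(I) = I*(-2/9) = -2*I/9)
204726 - L(500) = 204726 - (-2)*500/9 = 204726 - 1*(-1000/9) = 204726 + 1000/9 = 1843534/9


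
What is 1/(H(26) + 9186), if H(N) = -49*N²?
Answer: -1/23938 ≈ -4.1775e-5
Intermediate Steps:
1/(H(26) + 9186) = 1/(-49*26² + 9186) = 1/(-49*676 + 9186) = 1/(-33124 + 9186) = 1/(-23938) = -1/23938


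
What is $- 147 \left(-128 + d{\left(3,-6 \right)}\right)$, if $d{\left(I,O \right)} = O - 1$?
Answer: $19845$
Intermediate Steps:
$d{\left(I,O \right)} = -1 + O$
$- 147 \left(-128 + d{\left(3,-6 \right)}\right) = - 147 \left(-128 - 7\right) = \left(-147\right) \left(-135\right) = 19845$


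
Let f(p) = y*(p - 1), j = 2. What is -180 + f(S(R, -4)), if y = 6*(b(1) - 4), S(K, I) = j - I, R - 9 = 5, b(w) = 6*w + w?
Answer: -90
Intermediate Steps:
b(w) = 7*w
R = 14 (R = 9 + 5 = 14)
S(K, I) = 2 - I
y = 18 (y = 6*(7*1 - 4) = 6*(7 - 4) = 6*3 = 18)
f(p) = -18 + 18*p (f(p) = 18*(p - 1) = 18*(-1 + p) = -18 + 18*p)
-180 + f(S(R, -4)) = -180 + (-18 + 18*(2 - 1*(-4))) = -180 + (-18 + 18*(2 + 4)) = -180 + (-18 + 18*6) = -180 + (-18 + 108) = -180 + 90 = -90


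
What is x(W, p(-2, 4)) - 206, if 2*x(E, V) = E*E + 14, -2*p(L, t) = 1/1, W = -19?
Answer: -37/2 ≈ -18.500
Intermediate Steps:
p(L, t) = -1/2 (p(L, t) = -1/2/1 = -1/2*1 = -1/2)
x(E, V) = 7 + E**2/2 (x(E, V) = (E*E + 14)/2 = (E**2 + 14)/2 = (14 + E**2)/2 = 7 + E**2/2)
x(W, p(-2, 4)) - 206 = (7 + (1/2)*(-19)**2) - 206 = (7 + (1/2)*361) - 206 = (7 + 361/2) - 206 = 375/2 - 206 = -37/2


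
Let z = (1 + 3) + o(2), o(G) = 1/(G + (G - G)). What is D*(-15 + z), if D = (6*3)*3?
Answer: -567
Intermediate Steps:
o(G) = 1/G (o(G) = 1/(G + 0) = 1/G)
D = 54 (D = 18*3 = 54)
z = 9/2 (z = (1 + 3) + 1/2 = 4 + ½ = 9/2 ≈ 4.5000)
D*(-15 + z) = 54*(-15 + 9/2) = 54*(-21/2) = -567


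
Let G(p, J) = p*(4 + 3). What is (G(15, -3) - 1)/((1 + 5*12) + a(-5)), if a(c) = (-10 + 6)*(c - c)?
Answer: 104/61 ≈ 1.7049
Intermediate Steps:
G(p, J) = 7*p (G(p, J) = p*7 = 7*p)
a(c) = 0 (a(c) = -4*0 = 0)
(G(15, -3) - 1)/((1 + 5*12) + a(-5)) = (7*15 - 1)/((1 + 5*12) + 0) = (105 - 1)/((1 + 60) + 0) = 104/(61 + 0) = 104/61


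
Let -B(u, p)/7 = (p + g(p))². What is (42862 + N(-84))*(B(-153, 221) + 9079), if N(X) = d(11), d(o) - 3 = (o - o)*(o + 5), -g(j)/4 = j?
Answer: -131505704960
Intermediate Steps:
g(j) = -4*j
d(o) = 3 (d(o) = 3 + (o - o)*(o + 5) = 3 + 0*(5 + o) = 3 + 0 = 3)
B(u, p) = -63*p² (B(u, p) = -7*(p - 4*p)² = -7*9*p² = -63*p²)
N(X) = 3
(42862 + N(-84))*(B(-153, 221) + 9079) = (42862 + 3)*(-63*221² + 9079) = 42865*(-63*48841 + 9079) = 42865*(-3076983 + 9079) = 42865*(-3067904) = -131505704960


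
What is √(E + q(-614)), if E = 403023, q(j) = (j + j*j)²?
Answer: √141663812947 ≈ 3.7638e+5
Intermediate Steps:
q(j) = (j + j²)²
√(E + q(-614)) = √(403023 + (-614)²*(1 - 614)²) = √(403023 + 376996*(-613)²) = √(403023 + 376996*375769) = √(403023 + 141663409924) = √141663812947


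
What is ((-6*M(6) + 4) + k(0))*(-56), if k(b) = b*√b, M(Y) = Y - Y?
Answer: -224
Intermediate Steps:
M(Y) = 0
k(b) = b^(3/2)
((-6*M(6) + 4) + k(0))*(-56) = ((-6*0 + 4) + 0^(3/2))*(-56) = ((0 + 4) + 0)*(-56) = (4 + 0)*(-56) = 4*(-56) = -224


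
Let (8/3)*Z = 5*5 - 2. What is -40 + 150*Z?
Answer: 5015/4 ≈ 1253.8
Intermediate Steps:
Z = 69/8 (Z = 3*(5*5 - 2)/8 = 3*(25 - 2)/8 = (3/8)*23 = 69/8 ≈ 8.6250)
-40 + 150*Z = -40 + 150*(69/8) = -40 + 5175/4 = 5015/4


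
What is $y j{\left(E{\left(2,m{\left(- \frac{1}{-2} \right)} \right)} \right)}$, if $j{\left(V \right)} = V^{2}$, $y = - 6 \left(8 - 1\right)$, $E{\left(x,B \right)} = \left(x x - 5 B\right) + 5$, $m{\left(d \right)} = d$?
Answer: $- \frac{3549}{2} \approx -1774.5$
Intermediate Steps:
$E{\left(x,B \right)} = 5 + x^{2} - 5 B$ ($E{\left(x,B \right)} = \left(x^{2} - 5 B\right) + 5 = 5 + x^{2} - 5 B$)
$y = -42$ ($y = \left(-6\right) 7 = -42$)
$y j{\left(E{\left(2,m{\left(- \frac{1}{-2} \right)} \right)} \right)} = - 42 \left(5 + 2^{2} - 5 \left(- \frac{1}{-2}\right)\right)^{2} = - 42 \left(5 + 4 - 5 \left(\left(-1\right) \left(- \frac{1}{2}\right)\right)\right)^{2} = - 42 \left(5 + 4 - \frac{5}{2}\right)^{2} = - 42 \left(\frac{13}{2}\right)^{2} = \left(-42\right) \frac{169}{4} = - \frac{3549}{2}$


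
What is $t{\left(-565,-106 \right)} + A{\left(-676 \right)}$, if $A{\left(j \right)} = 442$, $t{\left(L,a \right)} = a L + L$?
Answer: $59767$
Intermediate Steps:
$t{\left(L,a \right)} = L + L a$ ($t{\left(L,a \right)} = L a + L = L + L a$)
$t{\left(-565,-106 \right)} + A{\left(-676 \right)} = - 565 \left(1 - 106\right) + 442 = \left(-565\right) \left(-105\right) + 442 = 59325 + 442 = 59767$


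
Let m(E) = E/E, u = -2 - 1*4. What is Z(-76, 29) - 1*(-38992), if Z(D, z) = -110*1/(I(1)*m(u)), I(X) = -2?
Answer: 39047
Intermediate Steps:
u = -6 (u = -2 - 4 = -6)
m(E) = 1
Z(D, z) = 55 (Z(D, z) = -110/((-2*1)) = -110/(-2) = -110*(-½) = 55)
Z(-76, 29) - 1*(-38992) = 55 - 1*(-38992) = 55 + 38992 = 39047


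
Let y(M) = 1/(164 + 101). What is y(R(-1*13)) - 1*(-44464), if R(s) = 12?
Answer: 11782961/265 ≈ 44464.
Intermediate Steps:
y(M) = 1/265
y(R(-1*13)) - 1*(-44464) = 1/265 - 1*(-44464) = 1/265 + 44464 = 11782961/265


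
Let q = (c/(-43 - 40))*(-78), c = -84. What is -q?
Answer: 6552/83 ≈ 78.940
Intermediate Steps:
q = -6552/83 (q = -84/(-43 - 40)*(-78) = -84/(-83)*(-78) = -84*(-1/83)*(-78) = (84/83)*(-78) = -6552/83 ≈ -78.940)
-q = -1*(-6552/83) = 6552/83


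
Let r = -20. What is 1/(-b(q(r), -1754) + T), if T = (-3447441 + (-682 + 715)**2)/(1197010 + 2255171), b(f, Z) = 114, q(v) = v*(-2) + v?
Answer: -1150727/132331662 ≈ -0.0086958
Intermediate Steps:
q(v) = -v (q(v) = -2*v + v = -v)
T = -1148784/1150727 (T = (-3447441 + 33**2)/3452181 = (-3447441 + 1089)*(1/3452181) = -3446352*1/3452181 = -1148784/1150727 ≈ -0.99831)
1/(-b(q(r), -1754) + T) = 1/(-1*114 - 1148784/1150727) = 1/(-114 - 1148784/1150727) = 1/(-132331662/1150727) = -1150727/132331662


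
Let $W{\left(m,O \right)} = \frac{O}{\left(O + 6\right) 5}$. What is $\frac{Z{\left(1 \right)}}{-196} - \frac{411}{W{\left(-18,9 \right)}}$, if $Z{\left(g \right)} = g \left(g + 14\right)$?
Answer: $- \frac{671315}{196} \approx -3425.1$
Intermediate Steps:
$Z{\left(g \right)} = g \left(14 + g\right)$
$W{\left(m,O \right)} = \frac{O}{30 + 5 O}$ ($W{\left(m,O \right)} = \frac{O}{\left(6 + O\right) 5} = \frac{O}{30 + 5 O}$)
$\frac{Z{\left(1 \right)}}{-196} - \frac{411}{W{\left(-18,9 \right)}} = \frac{1 \left(14 + 1\right)}{-196} - \frac{411}{\frac{1}{5} \cdot 9 \frac{1}{6 + 9}} = 1 \cdot 15 \left(- \frac{1}{196}\right) - \frac{411}{\frac{1}{5} \cdot 9 \cdot \frac{1}{15}} = 15 \left(- \frac{1}{196}\right) - \frac{411}{\frac{1}{5} \cdot 9 \cdot \frac{1}{15}} = - \frac{15}{196} - \frac{411}{\frac{3}{25}} = - \frac{15}{196} - 3425 = - \frac{671315}{196}$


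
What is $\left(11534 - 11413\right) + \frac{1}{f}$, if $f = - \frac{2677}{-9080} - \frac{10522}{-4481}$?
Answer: $\frac{13052470517}{107535397} \approx 121.38$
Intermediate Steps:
$f = \frac{107535397}{40687480}$ ($f = \left(-2677\right) \left(- \frac{1}{9080}\right) - - \frac{10522}{4481} = \frac{2677}{9080} + \frac{10522}{4481} = \frac{107535397}{40687480} \approx 2.643$)
$\left(11534 - 11413\right) + \frac{1}{f} = \left(11534 - 11413\right) + \frac{1}{\frac{107535397}{40687480}} = \left(11534 - 11413\right) + \frac{40687480}{107535397} = 121 + \frac{40687480}{107535397} = \frac{13052470517}{107535397}$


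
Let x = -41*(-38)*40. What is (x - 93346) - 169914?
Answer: -200940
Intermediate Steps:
x = 62320 (x = 1558*40 = 62320)
(x - 93346) - 169914 = (62320 - 93346) - 169914 = -31026 - 169914 = -200940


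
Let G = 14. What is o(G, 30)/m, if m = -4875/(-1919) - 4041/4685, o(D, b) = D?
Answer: 62933605/7542348 ≈ 8.3440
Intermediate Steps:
m = 15084696/8990515 (m = -4875*(-1/1919) - 4041*1/4685 = 4875/1919 - 4041/4685 = 15084696/8990515 ≈ 1.6778)
o(G, 30)/m = 14/(15084696/8990515) = 14*(8990515/15084696) = 62933605/7542348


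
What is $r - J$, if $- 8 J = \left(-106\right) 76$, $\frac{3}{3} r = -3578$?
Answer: $-4585$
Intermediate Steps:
$r = -3578$
$J = 1007$ ($J = - \frac{\left(-106\right) 76}{8} = \left(- \frac{1}{8}\right) \left(-8056\right) = 1007$)
$r - J = -3578 - 1007 = -4585$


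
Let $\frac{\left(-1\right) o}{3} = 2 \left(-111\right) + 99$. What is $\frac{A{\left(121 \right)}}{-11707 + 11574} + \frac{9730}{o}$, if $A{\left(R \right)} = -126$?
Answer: $\frac{191512}{7011} \approx 27.316$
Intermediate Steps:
$o = 369$ ($o = - 3 \left(2 \left(-111\right) + 99\right) = - 3 \left(-222 + 99\right) = \left(-3\right) \left(-123\right) = 369$)
$\frac{A{\left(121 \right)}}{-11707 + 11574} + \frac{9730}{o} = - \frac{126}{-11707 + 11574} + \frac{9730}{369} = - \frac{126}{-133} + 9730 \cdot \frac{1}{369} = \left(-126\right) \left(- \frac{1}{133}\right) + \frac{9730}{369} = \frac{18}{19} + \frac{9730}{369} = \frac{191512}{7011}$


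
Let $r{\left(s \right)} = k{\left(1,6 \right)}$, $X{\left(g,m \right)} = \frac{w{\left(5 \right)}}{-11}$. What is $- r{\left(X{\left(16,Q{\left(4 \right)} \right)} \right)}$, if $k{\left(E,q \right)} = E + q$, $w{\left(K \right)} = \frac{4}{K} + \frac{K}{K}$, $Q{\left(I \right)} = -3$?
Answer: $-7$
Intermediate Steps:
$w{\left(K \right)} = 1 + \frac{4}{K}$ ($w{\left(K \right)} = \frac{4}{K} + 1 = 1 + \frac{4}{K}$)
$X{\left(g,m \right)} = - \frac{9}{55}$ ($X{\left(g,m \right)} = \frac{\frac{1}{5} \left(4 + 5\right)}{-11} = \frac{1}{5} \cdot 9 \left(- \frac{1}{11}\right) = \frac{9}{5} \left(- \frac{1}{11}\right) = - \frac{9}{55}$)
$r{\left(s \right)} = 7$ ($r{\left(s \right)} = 1 + 6 = 7$)
$- r{\left(X{\left(16,Q{\left(4 \right)} \right)} \right)} = \left(-1\right) 7 = -7$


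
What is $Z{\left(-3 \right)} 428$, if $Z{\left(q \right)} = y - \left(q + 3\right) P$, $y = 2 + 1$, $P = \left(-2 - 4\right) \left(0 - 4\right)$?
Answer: $1284$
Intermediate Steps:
$P = 24$ ($P = \left(-6\right) \left(-4\right) = 24$)
$y = 3$
$Z{\left(q \right)} = -69 - 24 q$ ($Z{\left(q \right)} = 3 - \left(q + 3\right) 24 = 3 - \left(3 + q\right) 24 = 3 - \left(72 + 24 q\right) = -69 - 24 q$)
$Z{\left(-3 \right)} 428 = \left(-69 - -72\right) 428 = \left(-69 + 72\right) 428 = 3 \cdot 428 = 1284$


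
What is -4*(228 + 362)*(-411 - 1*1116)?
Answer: 3603720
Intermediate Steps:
-4*(228 + 362)*(-411 - 1*1116) = -2360*(-411 - 1116) = -2360*(-1527) = -4*(-900930) = 3603720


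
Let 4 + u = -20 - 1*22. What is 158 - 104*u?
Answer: 4942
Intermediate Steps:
u = -46 (u = -4 + (-20 - 1*22) = -4 + (-20 - 22) = -4 - 42 = -46)
158 - 104*u = 158 - 104*(-46) = 158 + 4784 = 4942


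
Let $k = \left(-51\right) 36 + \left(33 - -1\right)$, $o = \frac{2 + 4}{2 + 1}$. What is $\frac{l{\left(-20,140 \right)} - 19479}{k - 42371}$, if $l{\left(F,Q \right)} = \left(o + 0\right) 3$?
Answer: $\frac{19473}{44173} \approx 0.44083$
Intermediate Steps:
$o = 2$ ($o = \frac{6}{3} = 6 \cdot \frac{1}{3} = 2$)
$k = -1802$ ($k = -1836 + \left(33 + 1\right) = -1836 + 34 = -1802$)
$l{\left(F,Q \right)} = 6$ ($l{\left(F,Q \right)} = \left(2 + 0\right) 3 = 2 \cdot 3 = 6$)
$\frac{l{\left(-20,140 \right)} - 19479}{k - 42371} = \frac{6 - 19479}{-1802 - 42371} = - \frac{19473}{-44173} = \left(-19473\right) \left(- \frac{1}{44173}\right) = \frac{19473}{44173}$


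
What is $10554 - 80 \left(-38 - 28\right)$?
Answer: $15834$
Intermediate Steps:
$10554 - 80 \left(-38 - 28\right) = 10554 - 80 \left(-66\right) = 10554 - -5280 = 10554 + 5280 = 15834$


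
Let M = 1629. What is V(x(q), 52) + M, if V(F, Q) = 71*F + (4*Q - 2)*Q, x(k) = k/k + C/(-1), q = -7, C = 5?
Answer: 12057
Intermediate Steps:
x(k) = -4 (x(k) = k/k + 5/(-1) = 1 + 5*(-1) = 1 - 5 = -4)
V(F, Q) = 71*F + Q*(-2 + 4*Q) (V(F, Q) = 71*F + (-2 + 4*Q)*Q = 71*F + Q*(-2 + 4*Q))
V(x(q), 52) + M = (-2*52 + 4*52² + 71*(-4)) + 1629 = (-104 + 4*2704 - 284) + 1629 = (-104 + 10816 - 284) + 1629 = 10428 + 1629 = 12057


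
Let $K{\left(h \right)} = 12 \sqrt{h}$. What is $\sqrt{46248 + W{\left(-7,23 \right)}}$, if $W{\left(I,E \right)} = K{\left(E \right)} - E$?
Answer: $\sqrt{46225 + 12 \sqrt{23}} \approx 215.13$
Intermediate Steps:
$W{\left(I,E \right)} = - E + 12 \sqrt{E}$ ($W{\left(I,E \right)} = 12 \sqrt{E} - E = - E + 12 \sqrt{E}$)
$\sqrt{46248 + W{\left(-7,23 \right)}} = \sqrt{46248 + \left(\left(-1\right) 23 + 12 \sqrt{23}\right)} = \sqrt{46248 - \left(23 - 12 \sqrt{23}\right)} = \sqrt{46225 + 12 \sqrt{23}}$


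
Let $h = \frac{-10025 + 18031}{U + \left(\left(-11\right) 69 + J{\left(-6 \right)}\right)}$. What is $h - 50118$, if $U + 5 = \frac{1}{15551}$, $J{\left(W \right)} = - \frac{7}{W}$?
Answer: $- \frac{3567991934514}{71176921} \approx -50129.0$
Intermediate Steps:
$U = - \frac{77754}{15551}$ ($U = -5 + \frac{1}{15551} = - \frac{77754}{15551} \approx -4.9999$)
$h = - \frac{747007836}{71176921}$ ($h = \frac{-10025 + 18031}{- \frac{77754}{15551} - \left(759 + \frac{7}{-6}\right)} = \frac{8006}{- \frac{77754}{15551} - \frac{4547}{6}} = \frac{8006}{- \frac{71176921}{93306}} = 8006 \left(- \frac{93306}{71176921}\right) = - \frac{747007836}{71176921} \approx -10.495$)
$h - 50118 = - \frac{747007836}{71176921} - 50118 = - \frac{3567991934514}{71176921}$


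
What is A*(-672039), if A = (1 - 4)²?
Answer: -6048351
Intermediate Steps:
A = 9 (A = (-3)² = 9)
A*(-672039) = 9*(-672039) = -6048351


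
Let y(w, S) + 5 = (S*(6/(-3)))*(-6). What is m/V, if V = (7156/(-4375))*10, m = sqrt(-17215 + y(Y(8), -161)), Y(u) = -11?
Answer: -2625*I*sqrt(133)/3578 ≈ -8.4609*I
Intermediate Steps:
y(w, S) = -5 + 12*S (y(w, S) = -5 + (S*(6/(-3)))*(-6) = -5 + (S*(6*(-1/3)))*(-6) = -5 + (S*(-2))*(-6) = -5 - 2*S*(-6) = -5 + 12*S)
m = 12*I*sqrt(133) (m = sqrt(-17215 + (-5 + 12*(-161))) = sqrt(-17215 + (-5 - 1932)) = sqrt(-17215 - 1937) = sqrt(-19152) = 12*I*sqrt(133) ≈ 138.39*I)
V = -14312/875 (V = (7156*(-1/4375))*10 = -7156/4375*10 = -14312/875 ≈ -16.357)
m/V = (12*I*sqrt(133))/(-14312/875) = (12*I*sqrt(133))*(-875/14312) = -2625*I*sqrt(133)/3578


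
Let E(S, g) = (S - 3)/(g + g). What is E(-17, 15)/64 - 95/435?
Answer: -637/2784 ≈ -0.22881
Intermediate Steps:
E(S, g) = (-3 + S)/(2*g) (E(S, g) = (-3 + S)/((2*g)) = (-3 + S)*(1/(2*g)) = (-3 + S)/(2*g))
E(-17, 15)/64 - 95/435 = ((1/2)*(-3 - 17)/15)/64 - 95/435 = ((1/2)*(1/15)*(-20))*(1/64) - 95*1/435 = -2/3*1/64 - 19/87 = -1/96 - 19/87 = -637/2784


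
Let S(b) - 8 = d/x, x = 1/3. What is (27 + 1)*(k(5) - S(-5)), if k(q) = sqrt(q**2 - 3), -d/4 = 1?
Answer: 112 + 28*sqrt(22) ≈ 243.33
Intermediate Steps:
d = -4 (d = -4*1 = -4)
x = 1/3 ≈ 0.33333
k(q) = sqrt(-3 + q**2)
S(b) = -4 (S(b) = 8 - 4/1/3 = 8 - 4*3 = 8 - 12 = -4)
(27 + 1)*(k(5) - S(-5)) = (27 + 1)*(sqrt(-3 + 5**2) - 1*(-4)) = 28*(sqrt(-3 + 25) + 4) = 28*(sqrt(22) + 4) = 28*(4 + sqrt(22)) = 112 + 28*sqrt(22)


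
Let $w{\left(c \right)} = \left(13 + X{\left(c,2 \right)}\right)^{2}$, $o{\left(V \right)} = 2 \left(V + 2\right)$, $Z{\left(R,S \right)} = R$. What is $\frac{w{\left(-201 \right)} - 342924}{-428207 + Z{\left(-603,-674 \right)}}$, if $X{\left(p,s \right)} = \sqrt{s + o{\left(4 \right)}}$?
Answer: $\frac{342741}{428810} - \frac{13 \sqrt{14}}{214405} \approx 0.79906$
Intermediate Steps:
$o{\left(V \right)} = 4 + 2 V$ ($o{\left(V \right)} = 2 \left(2 + V\right) = 4 + 2 V$)
$X{\left(p,s \right)} = \sqrt{12 + s}$ ($X{\left(p,s \right)} = \sqrt{s + \left(4 + 2 \cdot 4\right)} = \sqrt{s + \left(4 + 8\right)} = \sqrt{s + 12} = \sqrt{12 + s}$)
$w{\left(c \right)} = \left(13 + \sqrt{14}\right)^{2}$ ($w{\left(c \right)} = \left(13 + \sqrt{12 + 2}\right)^{2} = \left(13 + \sqrt{14}\right)^{2}$)
$\frac{w{\left(-201 \right)} - 342924}{-428207 + Z{\left(-603,-674 \right)}} = \frac{\left(13 + \sqrt{14}\right)^{2} - 342924}{-428207 - 603} = \frac{-342924 + \left(13 + \sqrt{14}\right)^{2}}{-428810} = \left(-342924 + \left(13 + \sqrt{14}\right)^{2}\right) \left(- \frac{1}{428810}\right) = \frac{171462}{214405} - \frac{\left(13 + \sqrt{14}\right)^{2}}{428810}$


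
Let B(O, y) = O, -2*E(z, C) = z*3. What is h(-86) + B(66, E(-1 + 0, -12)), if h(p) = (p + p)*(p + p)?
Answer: 29650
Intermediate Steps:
E(z, C) = -3*z/2 (E(z, C) = -z*3/2 = -3*z/2)
h(p) = 4*p² (h(p) = (2*p)*(2*p) = 4*p²)
h(-86) + B(66, E(-1 + 0, -12)) = 4*(-86)² + 66 = 4*7396 + 66 = 29584 + 66 = 29650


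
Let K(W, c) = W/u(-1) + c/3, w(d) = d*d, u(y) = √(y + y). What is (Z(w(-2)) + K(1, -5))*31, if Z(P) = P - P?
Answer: -155/3 - 31*I*√2/2 ≈ -51.667 - 21.92*I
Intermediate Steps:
u(y) = √2*√y (u(y) = √(2*y) = √2*√y)
w(d) = d²
K(W, c) = c/3 - I*W*√2/2 (K(W, c) = W/((√2*√(-1))) + c/3 = W/((√2*I)) + c*(⅓) = W/((I*√2)) + c/3 = W*(-I*√2/2) + c/3 = -I*W*√2/2 + c/3 = c/3 - I*W*√2/2)
Z(P) = 0
(Z(w(-2)) + K(1, -5))*31 = (0 + ((⅓)*(-5) - ½*I*1*√2))*31 = (0 + (-5/3 - I*√2/2))*31 = (-5/3 - I*√2/2)*31 = -155/3 - 31*I*√2/2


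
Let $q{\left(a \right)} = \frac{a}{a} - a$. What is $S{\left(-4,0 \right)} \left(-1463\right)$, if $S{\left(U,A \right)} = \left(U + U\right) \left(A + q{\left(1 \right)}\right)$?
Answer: $0$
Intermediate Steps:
$q{\left(a \right)} = 1 - a$
$S{\left(U,A \right)} = 2 A U$ ($S{\left(U,A \right)} = \left(U + U\right) \left(A + \left(1 - 1\right)\right) = 2 U \left(A + \left(1 - 1\right)\right) = 2 U \left(A + 0\right) = 2 U A = 2 A U$)
$S{\left(-4,0 \right)} \left(-1463\right) = 2 \cdot 0 \left(-4\right) \left(-1463\right) = 0 \left(-1463\right) = 0$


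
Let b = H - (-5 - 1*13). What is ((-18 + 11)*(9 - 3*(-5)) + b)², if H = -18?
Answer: 28224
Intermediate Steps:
b = 0 (b = -18 - (-5 - 1*13) = -18 - (-5 - 13) = -18 - 1*(-18) = -18 + 18 = 0)
((-18 + 11)*(9 - 3*(-5)) + b)² = ((-18 + 11)*(9 - 3*(-5)) + 0)² = (-7*(9 + 15) + 0)² = (-7*24 + 0)² = (-168 + 0)² = (-168)² = 28224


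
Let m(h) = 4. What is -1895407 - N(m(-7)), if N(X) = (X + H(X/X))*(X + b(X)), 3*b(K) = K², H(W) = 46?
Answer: -5687621/3 ≈ -1.8959e+6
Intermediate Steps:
b(K) = K²/3
N(X) = (46 + X)*(X + X²/3) (N(X) = (X + 46)*(X + X²/3) = (46 + X)*(X + X²/3))
-1895407 - N(m(-7)) = -1895407 - 4*(138 + 4² + 49*4)/3 = -1895407 - 4*(138 + 16 + 196)/3 = -1895407 - 4*350/3 = -1895407 - 1*1400/3 = -1895407 - 1400/3 = -5687621/3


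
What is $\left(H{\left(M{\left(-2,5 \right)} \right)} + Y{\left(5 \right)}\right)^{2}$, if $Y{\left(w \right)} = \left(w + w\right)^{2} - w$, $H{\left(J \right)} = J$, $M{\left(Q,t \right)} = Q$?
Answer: $8649$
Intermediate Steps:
$Y{\left(w \right)} = - w + 4 w^{2}$ ($Y{\left(w \right)} = \left(2 w\right)^{2} - w = 4 w^{2} - w = - w + 4 w^{2}$)
$\left(H{\left(M{\left(-2,5 \right)} \right)} + Y{\left(5 \right)}\right)^{2} = \left(-2 + 5 \left(-1 + 4 \cdot 5\right)\right)^{2} = \left(-2 + 5 \left(-1 + 20\right)\right)^{2} = \left(-2 + 5 \cdot 19\right)^{2} = \left(-2 + 95\right)^{2} = 93^{2} = 8649$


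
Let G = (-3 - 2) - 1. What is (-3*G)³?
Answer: 5832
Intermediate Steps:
G = -6 (G = -5 - 1 = -6)
(-3*G)³ = (-3*(-6))³ = 18³ = 5832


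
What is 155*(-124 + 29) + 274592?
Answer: 259867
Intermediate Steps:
155*(-124 + 29) + 274592 = 155*(-95) + 274592 = -14725 + 274592 = 259867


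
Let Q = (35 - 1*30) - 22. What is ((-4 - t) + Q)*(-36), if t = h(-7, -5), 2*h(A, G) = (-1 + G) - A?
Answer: 774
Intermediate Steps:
h(A, G) = -1/2 + G/2 - A/2 (h(A, G) = ((-1 + G) - A)/2 = (-1 + G - A)/2 = -1/2 + G/2 - A/2)
t = 1/2 (t = -1/2 + (1/2)*(-5) - 1/2*(-7) = -1/2 - 5/2 + 7/2 = 1/2 ≈ 0.50000)
Q = -17 (Q = (35 - 30) - 22 = 5 - 22 = -17)
((-4 - t) + Q)*(-36) = ((-4 - 1*1/2) - 17)*(-36) = ((-4 - 1/2) - 17)*(-36) = (-9/2 - 17)*(-36) = -43/2*(-36) = 774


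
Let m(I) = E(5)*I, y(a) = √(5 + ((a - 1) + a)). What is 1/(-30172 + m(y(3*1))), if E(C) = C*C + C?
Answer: -7543/227585146 - 15*√10/455170292 ≈ -3.3248e-5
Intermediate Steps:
E(C) = C + C² (E(C) = C² + C = C + C²)
y(a) = √(4 + 2*a) (y(a) = √(5 + ((-1 + a) + a)) = √(5 + (-1 + 2*a)) = √(4 + 2*a))
m(I) = 30*I (m(I) = (5*(1 + 5))*I = (5*6)*I = 30*I)
1/(-30172 + m(y(3*1))) = 1/(-30172 + 30*√(4 + 2*(3*1))) = 1/(-30172 + 30*√(4 + 2*3)) = 1/(-30172 + 30*√(4 + 6)) = 1/(-30172 + 30*√10)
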